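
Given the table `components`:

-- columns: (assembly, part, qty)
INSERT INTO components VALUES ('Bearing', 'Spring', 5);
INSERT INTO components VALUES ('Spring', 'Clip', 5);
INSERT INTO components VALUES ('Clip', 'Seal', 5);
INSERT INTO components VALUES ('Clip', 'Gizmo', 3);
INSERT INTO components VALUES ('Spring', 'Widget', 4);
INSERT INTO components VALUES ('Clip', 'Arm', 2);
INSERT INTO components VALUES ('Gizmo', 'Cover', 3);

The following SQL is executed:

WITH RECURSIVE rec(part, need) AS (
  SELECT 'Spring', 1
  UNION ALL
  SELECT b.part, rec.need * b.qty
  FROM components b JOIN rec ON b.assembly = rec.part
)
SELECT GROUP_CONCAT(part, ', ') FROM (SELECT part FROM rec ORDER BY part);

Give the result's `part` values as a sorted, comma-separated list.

Base: (Spring, need=1).
Iteration 1: components of {Spring} -> Clip = 1*5 = 5, Widget = 1*4 = 4.
Iteration 2: components of {Clip,Widget} -> Arm = 5*2 = 10, Gizmo = 5*3 = 15, Seal = 5*5 = 25.
Iteration 3: components of {Arm,Gizmo,Seal} -> Cover = 15*3 = 45.
Iteration 4: no further components; recursion stops.

Arm, Clip, Cover, Gizmo, Seal, Spring, Widget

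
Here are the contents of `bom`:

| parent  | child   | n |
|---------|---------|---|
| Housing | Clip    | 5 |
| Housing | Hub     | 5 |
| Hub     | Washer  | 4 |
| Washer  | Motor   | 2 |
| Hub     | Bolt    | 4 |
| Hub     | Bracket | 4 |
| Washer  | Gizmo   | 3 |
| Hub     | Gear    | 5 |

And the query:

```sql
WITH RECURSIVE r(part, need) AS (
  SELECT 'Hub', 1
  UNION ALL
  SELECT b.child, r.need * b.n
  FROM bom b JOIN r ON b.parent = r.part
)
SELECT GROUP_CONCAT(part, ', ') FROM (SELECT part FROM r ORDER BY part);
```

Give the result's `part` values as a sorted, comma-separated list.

Base: (Hub, need=1).
Iteration 1: components of {Hub} -> Bolt = 1*4 = 4, Bracket = 1*4 = 4, Gear = 1*5 = 5, Washer = 1*4 = 4.
Iteration 2: components of {Bolt,Bracket,Gear,Washer} -> Gizmo = 4*3 = 12, Motor = 4*2 = 8.
Iteration 3: no further components; recursion stops.

Bolt, Bracket, Gear, Gizmo, Hub, Motor, Washer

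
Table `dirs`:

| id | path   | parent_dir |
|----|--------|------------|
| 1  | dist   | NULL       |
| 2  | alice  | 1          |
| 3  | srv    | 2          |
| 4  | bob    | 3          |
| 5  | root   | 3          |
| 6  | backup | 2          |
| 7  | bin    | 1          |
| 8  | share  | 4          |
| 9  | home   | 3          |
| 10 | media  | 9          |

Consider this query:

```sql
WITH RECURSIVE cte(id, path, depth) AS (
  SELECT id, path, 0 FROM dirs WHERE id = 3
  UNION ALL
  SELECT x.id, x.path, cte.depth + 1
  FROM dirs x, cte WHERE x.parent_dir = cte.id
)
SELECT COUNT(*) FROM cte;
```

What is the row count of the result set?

Base: id=3 (srv) at depth 0.
Iteration 1: rows with parent_dir in {3} -> bob (id 4, depth 1), root (id 5, depth 1), home (id 9, depth 1).
Iteration 2: rows with parent_dir in {4,5,9} -> share (id 8, depth 2), media (id 10, depth 2).
Iteration 3: no rows with parent_dir in {8,10}; recursion stops.
Total rows emitted: 6.

6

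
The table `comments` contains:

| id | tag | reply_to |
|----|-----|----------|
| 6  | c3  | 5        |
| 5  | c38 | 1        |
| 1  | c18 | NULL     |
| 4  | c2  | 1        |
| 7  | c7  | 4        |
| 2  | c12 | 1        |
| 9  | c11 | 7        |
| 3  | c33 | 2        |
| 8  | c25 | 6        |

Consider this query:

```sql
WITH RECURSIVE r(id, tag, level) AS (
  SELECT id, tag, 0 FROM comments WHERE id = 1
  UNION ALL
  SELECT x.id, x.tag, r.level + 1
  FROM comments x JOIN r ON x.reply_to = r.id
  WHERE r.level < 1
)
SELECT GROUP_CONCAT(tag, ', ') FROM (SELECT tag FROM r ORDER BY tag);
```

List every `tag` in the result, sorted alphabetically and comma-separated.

Base: id=1 (c18) at level 0.
Iteration 1: rows with reply_to in {1} -> c12 (id 2, level 1), c2 (id 4, level 1), c38 (id 5, level 1).
Iteration 2: level < 1 fails for all current rows; recursion stops.

c12, c18, c2, c38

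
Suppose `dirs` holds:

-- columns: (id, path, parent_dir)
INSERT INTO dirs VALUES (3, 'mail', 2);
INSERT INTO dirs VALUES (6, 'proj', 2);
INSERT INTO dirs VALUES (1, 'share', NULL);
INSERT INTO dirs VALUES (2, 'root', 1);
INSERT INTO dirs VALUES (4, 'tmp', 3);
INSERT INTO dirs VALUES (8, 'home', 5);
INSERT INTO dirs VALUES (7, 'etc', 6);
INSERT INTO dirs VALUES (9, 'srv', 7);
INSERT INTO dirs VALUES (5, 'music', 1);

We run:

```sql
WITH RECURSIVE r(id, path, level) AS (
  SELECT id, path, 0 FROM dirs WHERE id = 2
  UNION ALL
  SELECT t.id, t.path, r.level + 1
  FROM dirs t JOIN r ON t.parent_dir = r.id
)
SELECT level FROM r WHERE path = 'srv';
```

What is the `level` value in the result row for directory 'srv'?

Base: id=2 (root) at level 0.
Iteration 1: rows with parent_dir in {2} -> mail (id 3, level 1), proj (id 6, level 1).
Iteration 2: rows with parent_dir in {3,6} -> tmp (id 4, level 2), etc (id 7, level 2).
Iteration 3: rows with parent_dir in {4,7} -> srv (id 9, level 3).
Iteration 4: no rows with parent_dir in {9}; recursion stops.

3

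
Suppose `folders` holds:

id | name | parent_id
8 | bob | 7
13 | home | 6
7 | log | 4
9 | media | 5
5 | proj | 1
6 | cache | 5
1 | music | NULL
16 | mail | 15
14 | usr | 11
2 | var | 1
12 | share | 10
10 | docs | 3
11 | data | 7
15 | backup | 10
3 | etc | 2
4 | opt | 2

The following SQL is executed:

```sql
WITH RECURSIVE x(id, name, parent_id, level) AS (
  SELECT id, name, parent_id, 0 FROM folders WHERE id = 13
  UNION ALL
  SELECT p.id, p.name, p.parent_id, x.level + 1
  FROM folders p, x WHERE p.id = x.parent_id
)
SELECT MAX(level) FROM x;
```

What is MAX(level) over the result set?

Base: id=13 (home), parent_id=6, level 0.
Iteration 1: join on id=6 -> cache (id 6, parent_id=5, level 1).
Iteration 2: join on id=5 -> proj (id 5, parent_id=1, level 2).
Iteration 3: join on id=1 -> music (id 1, parent_id=NULL, level 3).
Iteration 4: parent_id is NULL; no match; recursion stops.
level values: 0, 1, 2, 3; the maximum is 3.

3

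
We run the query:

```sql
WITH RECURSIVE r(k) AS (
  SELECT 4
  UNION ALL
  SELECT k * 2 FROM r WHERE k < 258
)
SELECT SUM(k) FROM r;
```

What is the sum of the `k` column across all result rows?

1020

Base: k=4.
Iteration 1: 4 < 258 holds -> k = 4 * 2 = 8.
Iteration 2: 8 < 258 holds -> k = 8 * 2 = 16.
Iteration 3: 16 < 258 holds -> k = 16 * 2 = 32.
Iteration 4: 32 < 258 holds -> k = 32 * 2 = 64.
Iteration 5: 64 < 258 holds -> k = 64 * 2 = 128.
Iteration 6: 128 < 258 holds -> k = 128 * 2 = 256.
Iteration 7: 256 < 258 holds -> k = 256 * 2 = 512.
Iteration 8: 512 < 258 fails; recursion stops.
SUM(k) = 4 + 8 + 16 + 32 + 64 + 128 + 256 + 512 = 1020.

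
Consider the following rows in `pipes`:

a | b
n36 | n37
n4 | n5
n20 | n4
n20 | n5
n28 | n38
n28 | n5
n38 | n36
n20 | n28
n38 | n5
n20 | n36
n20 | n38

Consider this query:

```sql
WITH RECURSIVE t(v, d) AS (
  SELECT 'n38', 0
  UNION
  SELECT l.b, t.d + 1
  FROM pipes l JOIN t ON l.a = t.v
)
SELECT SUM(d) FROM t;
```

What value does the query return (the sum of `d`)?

4

Base: (n38, d=0).
Iteration 1: edges from {n38} -> (n36, d=1), (n5, d=1).
Iteration 2: edges from {n36,n5} -> (n37, d=2).
Iteration 3: no outgoing edges from {n37}; recursion stops.
SUM(d) = 0 + 1 + 1 + 2 = 4.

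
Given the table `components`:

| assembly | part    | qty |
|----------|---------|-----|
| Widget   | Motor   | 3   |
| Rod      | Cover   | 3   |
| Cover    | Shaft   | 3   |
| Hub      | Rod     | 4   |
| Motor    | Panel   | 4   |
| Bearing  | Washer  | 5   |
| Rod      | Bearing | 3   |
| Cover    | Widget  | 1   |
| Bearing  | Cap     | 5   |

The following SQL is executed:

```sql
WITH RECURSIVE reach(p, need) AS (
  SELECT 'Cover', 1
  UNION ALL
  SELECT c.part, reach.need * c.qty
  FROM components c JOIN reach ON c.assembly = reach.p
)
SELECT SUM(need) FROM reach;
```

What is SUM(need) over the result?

Base: (Cover, need=1).
Iteration 1: components of {Cover} -> Shaft = 1*3 = 3, Widget = 1*1 = 1.
Iteration 2: components of {Shaft,Widget} -> Motor = 1*3 = 3.
Iteration 3: components of {Motor} -> Panel = 3*4 = 12.
Iteration 4: no further components; recursion stops.
SUM(need) = 1 + 3 + 1 + 3 + 12 = 20.

20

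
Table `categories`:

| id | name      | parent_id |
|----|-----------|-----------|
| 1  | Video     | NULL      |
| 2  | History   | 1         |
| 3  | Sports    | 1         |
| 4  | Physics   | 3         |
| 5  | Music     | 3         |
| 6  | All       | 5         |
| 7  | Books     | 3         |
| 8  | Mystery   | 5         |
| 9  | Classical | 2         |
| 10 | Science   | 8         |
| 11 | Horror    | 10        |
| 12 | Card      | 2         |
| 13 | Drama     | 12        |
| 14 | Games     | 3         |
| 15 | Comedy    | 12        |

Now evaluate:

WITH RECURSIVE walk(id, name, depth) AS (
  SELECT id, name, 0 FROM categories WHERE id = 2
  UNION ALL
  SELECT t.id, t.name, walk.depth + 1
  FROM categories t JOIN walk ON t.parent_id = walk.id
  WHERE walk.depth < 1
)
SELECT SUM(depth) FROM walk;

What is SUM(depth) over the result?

Base: id=2 (History) at depth 0.
Iteration 1: rows with parent_id in {2} -> Classical (id 9, depth 1), Card (id 12, depth 1).
Iteration 2: depth < 1 fails for all current rows; recursion stops.
SUM(depth) = 0 + 1 + 1 = 2.

2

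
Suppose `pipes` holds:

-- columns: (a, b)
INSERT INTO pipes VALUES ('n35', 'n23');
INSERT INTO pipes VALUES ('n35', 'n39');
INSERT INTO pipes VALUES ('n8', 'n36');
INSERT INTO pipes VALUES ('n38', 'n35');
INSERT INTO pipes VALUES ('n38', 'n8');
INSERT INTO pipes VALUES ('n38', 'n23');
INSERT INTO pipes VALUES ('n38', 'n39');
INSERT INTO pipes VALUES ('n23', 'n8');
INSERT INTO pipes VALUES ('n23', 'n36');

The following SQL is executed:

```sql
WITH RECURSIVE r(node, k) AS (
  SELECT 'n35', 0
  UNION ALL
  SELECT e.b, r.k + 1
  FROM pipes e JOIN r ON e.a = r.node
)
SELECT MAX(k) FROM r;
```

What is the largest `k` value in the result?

3

Base: (n35, k=0).
Iteration 1: edges from {n35} -> (n23, k=1), (n39, k=1).
Iteration 2: edges from {n23,n39} -> (n36, k=2), (n8, k=2).
Iteration 3: edges from {n36,n8} -> (n36, k=3).
Iteration 4: no outgoing edges from {n36}; recursion stops.
k values: 0, 1, 1, 2, 2, 3; the maximum is 3.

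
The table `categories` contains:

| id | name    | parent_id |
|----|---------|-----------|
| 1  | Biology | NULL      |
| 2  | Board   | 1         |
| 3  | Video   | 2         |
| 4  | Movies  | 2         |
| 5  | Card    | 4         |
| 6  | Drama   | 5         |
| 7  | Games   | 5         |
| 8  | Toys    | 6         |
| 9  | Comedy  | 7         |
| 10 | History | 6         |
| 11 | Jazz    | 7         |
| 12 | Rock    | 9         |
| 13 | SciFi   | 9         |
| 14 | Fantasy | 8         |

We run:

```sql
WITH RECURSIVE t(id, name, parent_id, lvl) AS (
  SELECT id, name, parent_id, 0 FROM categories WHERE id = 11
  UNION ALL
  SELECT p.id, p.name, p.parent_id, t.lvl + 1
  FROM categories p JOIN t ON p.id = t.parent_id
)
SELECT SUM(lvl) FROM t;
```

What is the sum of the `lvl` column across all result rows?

Base: id=11 (Jazz), parent_id=7, lvl 0.
Iteration 1: join on id=7 -> Games (id 7, parent_id=5, lvl 1).
Iteration 2: join on id=5 -> Card (id 5, parent_id=4, lvl 2).
Iteration 3: join on id=4 -> Movies (id 4, parent_id=2, lvl 3).
Iteration 4: join on id=2 -> Board (id 2, parent_id=1, lvl 4).
Iteration 5: join on id=1 -> Biology (id 1, parent_id=NULL, lvl 5).
Iteration 6: parent_id is NULL; no match; recursion stops.
SUM(lvl) = 0 + 1 + 2 + 3 + 4 + 5 = 15.

15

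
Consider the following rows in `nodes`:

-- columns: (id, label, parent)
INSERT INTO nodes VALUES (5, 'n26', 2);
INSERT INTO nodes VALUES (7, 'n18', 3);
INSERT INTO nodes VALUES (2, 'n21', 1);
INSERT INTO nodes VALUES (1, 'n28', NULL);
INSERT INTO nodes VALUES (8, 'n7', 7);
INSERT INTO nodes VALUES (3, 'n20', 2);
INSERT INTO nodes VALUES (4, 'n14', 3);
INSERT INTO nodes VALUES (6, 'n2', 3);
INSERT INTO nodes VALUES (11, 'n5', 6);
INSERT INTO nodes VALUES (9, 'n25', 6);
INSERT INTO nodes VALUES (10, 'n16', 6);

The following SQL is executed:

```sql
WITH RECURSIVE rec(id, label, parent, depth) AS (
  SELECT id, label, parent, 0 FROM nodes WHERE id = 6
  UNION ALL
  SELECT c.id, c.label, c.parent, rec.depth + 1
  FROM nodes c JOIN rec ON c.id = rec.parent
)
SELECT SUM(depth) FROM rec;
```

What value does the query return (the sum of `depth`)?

Base: id=6 (n2), parent=3, depth 0.
Iteration 1: join on id=3 -> n20 (id 3, parent=2, depth 1).
Iteration 2: join on id=2 -> n21 (id 2, parent=1, depth 2).
Iteration 3: join on id=1 -> n28 (id 1, parent=NULL, depth 3).
Iteration 4: parent is NULL; no match; recursion stops.
SUM(depth) = 0 + 1 + 2 + 3 = 6.

6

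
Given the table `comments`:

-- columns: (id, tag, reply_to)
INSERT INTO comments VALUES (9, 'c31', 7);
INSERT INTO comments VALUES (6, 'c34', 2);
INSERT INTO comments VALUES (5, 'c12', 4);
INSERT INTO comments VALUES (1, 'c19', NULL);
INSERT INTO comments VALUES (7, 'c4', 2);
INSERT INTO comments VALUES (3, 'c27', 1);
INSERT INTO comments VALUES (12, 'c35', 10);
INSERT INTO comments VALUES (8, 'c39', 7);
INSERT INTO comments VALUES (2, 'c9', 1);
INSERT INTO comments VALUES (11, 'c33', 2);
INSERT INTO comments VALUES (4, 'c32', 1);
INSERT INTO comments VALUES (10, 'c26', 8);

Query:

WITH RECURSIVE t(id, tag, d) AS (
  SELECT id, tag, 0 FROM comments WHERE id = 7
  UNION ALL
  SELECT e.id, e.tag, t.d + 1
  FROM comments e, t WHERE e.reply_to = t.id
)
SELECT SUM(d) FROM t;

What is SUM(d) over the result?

Base: id=7 (c4) at d 0.
Iteration 1: rows with reply_to in {7} -> c39 (id 8, d 1), c31 (id 9, d 1).
Iteration 2: rows with reply_to in {8,9} -> c26 (id 10, d 2).
Iteration 3: rows with reply_to in {10} -> c35 (id 12, d 3).
Iteration 4: no rows with reply_to in {12}; recursion stops.
SUM(d) = 0 + 1 + 1 + 2 + 3 = 7.

7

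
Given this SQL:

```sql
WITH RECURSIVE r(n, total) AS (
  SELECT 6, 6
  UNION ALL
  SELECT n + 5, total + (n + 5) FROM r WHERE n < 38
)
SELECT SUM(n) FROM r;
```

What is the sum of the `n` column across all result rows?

Base: n=6, total=6.
Iteration 1: 6 < 38 holds -> n = 6 + 5 = 11, total = 6 + 11 = 17.
Iteration 2: 11 < 38 holds -> n = 11 + 5 = 16, total = 17 + 16 = 33.
Iteration 3: 16 < 38 holds -> n = 16 + 5 = 21, total = 33 + 21 = 54.
Iteration 4: 21 < 38 holds -> n = 21 + 5 = 26, total = 54 + 26 = 80.
Iteration 5: 26 < 38 holds -> n = 26 + 5 = 31, total = 80 + 31 = 111.
Iteration 6: 31 < 38 holds -> n = 31 + 5 = 36, total = 111 + 36 = 147.
Iteration 7: 36 < 38 holds -> n = 36 + 5 = 41, total = 147 + 41 = 188.
Iteration 8: 41 < 38 fails; recursion stops.
SUM(n) = 6 + 11 + 16 + 21 + 26 + 31 + 36 + 41 = 188.

188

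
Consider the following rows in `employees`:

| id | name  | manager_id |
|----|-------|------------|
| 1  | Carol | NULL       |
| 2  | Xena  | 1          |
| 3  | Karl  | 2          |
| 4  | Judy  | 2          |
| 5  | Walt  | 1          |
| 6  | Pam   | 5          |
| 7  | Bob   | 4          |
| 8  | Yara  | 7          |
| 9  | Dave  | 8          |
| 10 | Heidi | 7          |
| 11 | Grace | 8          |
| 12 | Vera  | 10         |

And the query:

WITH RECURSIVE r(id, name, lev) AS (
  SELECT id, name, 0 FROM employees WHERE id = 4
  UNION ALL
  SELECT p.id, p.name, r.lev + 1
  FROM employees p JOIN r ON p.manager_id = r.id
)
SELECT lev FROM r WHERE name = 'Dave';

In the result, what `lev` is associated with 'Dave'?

Base: id=4 (Judy) at lev 0.
Iteration 1: rows with manager_id in {4} -> Bob (id 7, lev 1).
Iteration 2: rows with manager_id in {7} -> Yara (id 8, lev 2), Heidi (id 10, lev 2).
Iteration 3: rows with manager_id in {8,10} -> Dave (id 9, lev 3), Grace (id 11, lev 3), Vera (id 12, lev 3).
Iteration 4: no rows with manager_id in {9,11,12}; recursion stops.

3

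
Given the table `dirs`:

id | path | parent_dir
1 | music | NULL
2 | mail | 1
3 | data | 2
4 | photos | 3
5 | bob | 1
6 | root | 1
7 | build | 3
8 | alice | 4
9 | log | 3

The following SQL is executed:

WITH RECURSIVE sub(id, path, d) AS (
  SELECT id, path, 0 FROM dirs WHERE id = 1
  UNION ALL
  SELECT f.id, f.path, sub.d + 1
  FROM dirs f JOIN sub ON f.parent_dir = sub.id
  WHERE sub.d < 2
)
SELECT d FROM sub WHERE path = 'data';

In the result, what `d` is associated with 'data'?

Base: id=1 (music) at d 0.
Iteration 1: rows with parent_dir in {1} -> mail (id 2, d 1), bob (id 5, d 1), root (id 6, d 1).
Iteration 2: rows with parent_dir in {2,5,6} -> data (id 3, d 2).
Iteration 3: d < 2 fails for all current rows; recursion stops.

2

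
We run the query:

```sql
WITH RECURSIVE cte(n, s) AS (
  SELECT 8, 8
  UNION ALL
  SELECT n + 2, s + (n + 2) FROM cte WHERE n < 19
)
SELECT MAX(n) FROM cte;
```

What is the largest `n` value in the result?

20

Base: n=8, s=8.
Iteration 1: 8 < 19 holds -> n = 8 + 2 = 10, s = 8 + 10 = 18.
Iteration 2: 10 < 19 holds -> n = 10 + 2 = 12, s = 18 + 12 = 30.
Iteration 3: 12 < 19 holds -> n = 12 + 2 = 14, s = 30 + 14 = 44.
Iteration 4: 14 < 19 holds -> n = 14 + 2 = 16, s = 44 + 16 = 60.
Iteration 5: 16 < 19 holds -> n = 16 + 2 = 18, s = 60 + 18 = 78.
Iteration 6: 18 < 19 holds -> n = 18 + 2 = 20, s = 78 + 20 = 98.
Iteration 7: 20 < 19 fails; recursion stops.
n values: 8, 10, 12, 14, 16, 18, 20; the maximum is 20.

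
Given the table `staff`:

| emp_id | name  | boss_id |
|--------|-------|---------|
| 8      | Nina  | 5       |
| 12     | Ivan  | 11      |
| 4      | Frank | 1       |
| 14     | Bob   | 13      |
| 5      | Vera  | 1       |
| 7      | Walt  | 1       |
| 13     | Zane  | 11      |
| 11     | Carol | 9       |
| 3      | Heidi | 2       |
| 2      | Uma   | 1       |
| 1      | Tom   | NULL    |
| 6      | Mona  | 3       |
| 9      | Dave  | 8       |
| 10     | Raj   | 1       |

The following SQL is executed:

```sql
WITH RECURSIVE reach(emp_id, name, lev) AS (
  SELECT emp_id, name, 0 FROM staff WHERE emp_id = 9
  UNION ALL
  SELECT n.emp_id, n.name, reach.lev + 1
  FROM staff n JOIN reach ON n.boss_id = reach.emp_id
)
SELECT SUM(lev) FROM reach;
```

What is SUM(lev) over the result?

8

Base: emp_id=9 (Dave) at lev 0.
Iteration 1: rows with boss_id in {9} -> Carol (id 11, lev 1).
Iteration 2: rows with boss_id in {11} -> Ivan (id 12, lev 2), Zane (id 13, lev 2).
Iteration 3: rows with boss_id in {12,13} -> Bob (id 14, lev 3).
Iteration 4: no rows with boss_id in {14}; recursion stops.
SUM(lev) = 0 + 1 + 2 + 2 + 3 = 8.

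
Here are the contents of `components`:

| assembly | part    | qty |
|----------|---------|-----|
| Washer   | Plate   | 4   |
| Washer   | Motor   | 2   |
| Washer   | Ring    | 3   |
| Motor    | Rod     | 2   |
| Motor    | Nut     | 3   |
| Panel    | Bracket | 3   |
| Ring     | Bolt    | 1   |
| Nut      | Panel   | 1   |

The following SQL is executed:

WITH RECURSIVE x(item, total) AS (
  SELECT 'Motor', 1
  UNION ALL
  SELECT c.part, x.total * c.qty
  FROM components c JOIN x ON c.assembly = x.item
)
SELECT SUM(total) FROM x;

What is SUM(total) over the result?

Base: (Motor, total=1).
Iteration 1: components of {Motor} -> Nut = 1*3 = 3, Rod = 1*2 = 2.
Iteration 2: components of {Nut,Rod} -> Panel = 3*1 = 3.
Iteration 3: components of {Panel} -> Bracket = 3*3 = 9.
Iteration 4: no further components; recursion stops.
SUM(total) = 1 + 3 + 2 + 3 + 9 = 18.

18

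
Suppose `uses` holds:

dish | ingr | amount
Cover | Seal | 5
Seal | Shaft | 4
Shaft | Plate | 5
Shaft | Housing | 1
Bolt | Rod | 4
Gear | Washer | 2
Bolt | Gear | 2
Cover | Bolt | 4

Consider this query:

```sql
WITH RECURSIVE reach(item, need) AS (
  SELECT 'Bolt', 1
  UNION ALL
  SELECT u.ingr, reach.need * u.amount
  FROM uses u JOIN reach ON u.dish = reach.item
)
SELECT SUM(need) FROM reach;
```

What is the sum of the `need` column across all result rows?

Base: (Bolt, need=1).
Iteration 1: components of {Bolt} -> Gear = 1*2 = 2, Rod = 1*4 = 4.
Iteration 2: components of {Gear,Rod} -> Washer = 2*2 = 4.
Iteration 3: no further components; recursion stops.
SUM(need) = 1 + 2 + 4 + 4 = 11.

11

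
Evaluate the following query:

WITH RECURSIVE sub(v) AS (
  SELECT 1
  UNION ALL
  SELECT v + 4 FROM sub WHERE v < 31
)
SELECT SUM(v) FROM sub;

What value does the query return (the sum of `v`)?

153

Base: v=1.
Iteration 1: 1 < 31 holds -> v = 1 + 4 = 5.
Iteration 2: 5 < 31 holds -> v = 5 + 4 = 9.
Iteration 3: 9 < 31 holds -> v = 9 + 4 = 13.
Iteration 4: 13 < 31 holds -> v = 13 + 4 = 17.
Iteration 5: 17 < 31 holds -> v = 17 + 4 = 21.
Iteration 6: 21 < 31 holds -> v = 21 + 4 = 25.
Iteration 7: 25 < 31 holds -> v = 25 + 4 = 29.
Iteration 8: 29 < 31 holds -> v = 29 + 4 = 33.
Iteration 9: 33 < 31 fails; recursion stops.
SUM(v) = 1 + 5 + 9 + 13 + 17 + 21 + 25 + 29 + 33 = 153.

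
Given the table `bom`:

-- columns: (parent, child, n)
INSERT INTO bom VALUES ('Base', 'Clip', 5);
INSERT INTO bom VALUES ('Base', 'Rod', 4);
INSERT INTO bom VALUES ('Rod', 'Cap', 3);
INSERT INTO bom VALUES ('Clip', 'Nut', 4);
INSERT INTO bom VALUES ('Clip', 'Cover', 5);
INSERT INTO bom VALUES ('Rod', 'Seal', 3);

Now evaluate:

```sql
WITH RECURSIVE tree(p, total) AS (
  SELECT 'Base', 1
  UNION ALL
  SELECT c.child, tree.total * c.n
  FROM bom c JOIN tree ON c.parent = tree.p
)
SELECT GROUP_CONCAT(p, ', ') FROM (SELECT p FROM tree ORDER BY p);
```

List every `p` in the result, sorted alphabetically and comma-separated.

Base, Cap, Clip, Cover, Nut, Rod, Seal

Base: (Base, total=1).
Iteration 1: components of {Base} -> Clip = 1*5 = 5, Rod = 1*4 = 4.
Iteration 2: components of {Clip,Rod} -> Cap = 4*3 = 12, Cover = 5*5 = 25, Nut = 5*4 = 20, Seal = 4*3 = 12.
Iteration 3: no further components; recursion stops.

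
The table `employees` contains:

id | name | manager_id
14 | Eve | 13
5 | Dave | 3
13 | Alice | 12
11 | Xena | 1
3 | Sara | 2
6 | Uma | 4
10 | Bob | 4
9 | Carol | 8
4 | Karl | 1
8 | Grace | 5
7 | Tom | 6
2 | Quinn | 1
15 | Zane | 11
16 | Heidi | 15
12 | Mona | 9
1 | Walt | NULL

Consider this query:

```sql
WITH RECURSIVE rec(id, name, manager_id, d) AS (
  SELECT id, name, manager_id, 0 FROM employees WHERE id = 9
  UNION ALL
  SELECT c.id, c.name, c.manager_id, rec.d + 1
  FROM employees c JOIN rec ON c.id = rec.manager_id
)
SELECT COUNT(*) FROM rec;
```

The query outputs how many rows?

6

Base: id=9 (Carol), manager_id=8, d 0.
Iteration 1: join on id=8 -> Grace (id 8, manager_id=5, d 1).
Iteration 2: join on id=5 -> Dave (id 5, manager_id=3, d 2).
Iteration 3: join on id=3 -> Sara (id 3, manager_id=2, d 3).
Iteration 4: join on id=2 -> Quinn (id 2, manager_id=1, d 4).
Iteration 5: join on id=1 -> Walt (id 1, manager_id=NULL, d 5).
Iteration 6: manager_id is NULL; no match; recursion stops.
Total rows emitted: 6.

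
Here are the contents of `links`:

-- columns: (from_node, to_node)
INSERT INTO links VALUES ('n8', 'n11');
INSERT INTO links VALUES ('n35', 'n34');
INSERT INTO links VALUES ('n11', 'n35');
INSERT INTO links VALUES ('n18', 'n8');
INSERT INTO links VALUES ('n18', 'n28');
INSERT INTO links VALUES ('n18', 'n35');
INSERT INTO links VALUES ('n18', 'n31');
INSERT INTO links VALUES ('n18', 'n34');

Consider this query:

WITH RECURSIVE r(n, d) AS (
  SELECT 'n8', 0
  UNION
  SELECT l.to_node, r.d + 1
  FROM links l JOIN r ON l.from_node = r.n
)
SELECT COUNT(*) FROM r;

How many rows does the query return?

4

Base: (n8, d=0).
Iteration 1: edges from {n8} -> (n11, d=1).
Iteration 2: edges from {n11} -> (n35, d=2).
Iteration 3: edges from {n35} -> (n34, d=3).
Iteration 4: no outgoing edges from {n34}; recursion stops.
Total rows emitted: 4.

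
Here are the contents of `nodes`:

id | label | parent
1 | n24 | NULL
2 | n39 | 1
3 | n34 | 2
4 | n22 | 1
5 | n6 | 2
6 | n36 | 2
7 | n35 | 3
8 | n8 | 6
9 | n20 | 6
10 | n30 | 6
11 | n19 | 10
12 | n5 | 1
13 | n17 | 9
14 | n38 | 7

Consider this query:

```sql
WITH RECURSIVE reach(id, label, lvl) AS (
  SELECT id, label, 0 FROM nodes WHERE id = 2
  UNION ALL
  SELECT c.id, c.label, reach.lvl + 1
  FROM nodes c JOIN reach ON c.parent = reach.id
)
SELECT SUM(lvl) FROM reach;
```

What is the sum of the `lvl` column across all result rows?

Base: id=2 (n39) at lvl 0.
Iteration 1: rows with parent in {2} -> n34 (id 3, lvl 1), n6 (id 5, lvl 1), n36 (id 6, lvl 1).
Iteration 2: rows with parent in {3,5,6} -> n35 (id 7, lvl 2), n8 (id 8, lvl 2), n20 (id 9, lvl 2), n30 (id 10, lvl 2).
Iteration 3: rows with parent in {7,8,9,10} -> n19 (id 11, lvl 3), n17 (id 13, lvl 3), n38 (id 14, lvl 3).
Iteration 4: no rows with parent in {11,13,14}; recursion stops.
SUM(lvl) = 0 + 1 + 1 + 1 + 2 + 2 + 2 + 2 + 3 + 3 + 3 = 20.

20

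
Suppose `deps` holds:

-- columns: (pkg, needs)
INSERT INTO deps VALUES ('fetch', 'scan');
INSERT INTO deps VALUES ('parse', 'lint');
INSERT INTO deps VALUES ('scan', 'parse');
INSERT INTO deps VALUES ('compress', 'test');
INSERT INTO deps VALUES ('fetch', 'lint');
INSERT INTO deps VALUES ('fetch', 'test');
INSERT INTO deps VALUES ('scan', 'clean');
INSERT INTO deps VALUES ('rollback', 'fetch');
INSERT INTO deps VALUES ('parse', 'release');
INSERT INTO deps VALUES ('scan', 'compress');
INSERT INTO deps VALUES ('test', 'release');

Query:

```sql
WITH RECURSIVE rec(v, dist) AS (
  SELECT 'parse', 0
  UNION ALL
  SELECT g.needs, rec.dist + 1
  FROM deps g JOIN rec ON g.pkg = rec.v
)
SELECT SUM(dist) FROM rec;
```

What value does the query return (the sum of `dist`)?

Base: (parse, dist=0).
Iteration 1: edges from {parse} -> (lint, dist=1), (release, dist=1).
Iteration 2: no outgoing edges from {lint,release}; recursion stops.
SUM(dist) = 0 + 1 + 1 = 2.

2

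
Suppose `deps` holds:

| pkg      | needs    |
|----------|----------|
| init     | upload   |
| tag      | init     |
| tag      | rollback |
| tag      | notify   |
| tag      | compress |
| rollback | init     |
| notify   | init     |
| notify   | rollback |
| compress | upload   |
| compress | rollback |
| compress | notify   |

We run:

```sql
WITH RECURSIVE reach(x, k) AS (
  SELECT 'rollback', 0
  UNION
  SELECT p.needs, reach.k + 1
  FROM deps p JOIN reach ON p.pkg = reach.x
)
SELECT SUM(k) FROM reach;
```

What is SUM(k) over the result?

Base: (rollback, k=0).
Iteration 1: edges from {rollback} -> (init, k=1).
Iteration 2: edges from {init} -> (upload, k=2).
Iteration 3: no outgoing edges from {upload}; recursion stops.
SUM(k) = 0 + 1 + 2 = 3.

3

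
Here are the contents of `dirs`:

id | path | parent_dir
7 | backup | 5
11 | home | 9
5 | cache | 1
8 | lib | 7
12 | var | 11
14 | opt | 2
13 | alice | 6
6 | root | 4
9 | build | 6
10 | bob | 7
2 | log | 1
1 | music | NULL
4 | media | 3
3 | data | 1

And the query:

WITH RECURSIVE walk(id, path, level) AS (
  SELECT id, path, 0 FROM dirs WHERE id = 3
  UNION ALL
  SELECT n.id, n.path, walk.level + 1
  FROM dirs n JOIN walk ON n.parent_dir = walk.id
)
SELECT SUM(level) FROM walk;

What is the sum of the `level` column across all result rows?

18

Base: id=3 (data) at level 0.
Iteration 1: rows with parent_dir in {3} -> media (id 4, level 1).
Iteration 2: rows with parent_dir in {4} -> root (id 6, level 2).
Iteration 3: rows with parent_dir in {6} -> build (id 9, level 3), alice (id 13, level 3).
Iteration 4: rows with parent_dir in {9,13} -> home (id 11, level 4).
Iteration 5: rows with parent_dir in {11} -> var (id 12, level 5).
Iteration 6: no rows with parent_dir in {12}; recursion stops.
SUM(level) = 0 + 1 + 2 + 3 + 3 + 4 + 5 = 18.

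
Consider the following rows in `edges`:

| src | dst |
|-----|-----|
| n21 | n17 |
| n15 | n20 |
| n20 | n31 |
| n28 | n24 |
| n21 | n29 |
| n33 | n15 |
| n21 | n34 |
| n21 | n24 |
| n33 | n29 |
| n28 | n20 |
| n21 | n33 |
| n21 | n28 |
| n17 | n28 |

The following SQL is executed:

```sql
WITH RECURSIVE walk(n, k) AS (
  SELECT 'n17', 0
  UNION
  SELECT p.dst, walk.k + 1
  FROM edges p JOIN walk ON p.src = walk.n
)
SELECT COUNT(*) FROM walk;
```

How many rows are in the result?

Base: (n17, k=0).
Iteration 1: edges from {n17} -> (n28, k=1).
Iteration 2: edges from {n28} -> (n20, k=2), (n24, k=2).
Iteration 3: edges from {n20,n24} -> (n31, k=3).
Iteration 4: no outgoing edges from {n31}; recursion stops.
Total rows emitted: 5.

5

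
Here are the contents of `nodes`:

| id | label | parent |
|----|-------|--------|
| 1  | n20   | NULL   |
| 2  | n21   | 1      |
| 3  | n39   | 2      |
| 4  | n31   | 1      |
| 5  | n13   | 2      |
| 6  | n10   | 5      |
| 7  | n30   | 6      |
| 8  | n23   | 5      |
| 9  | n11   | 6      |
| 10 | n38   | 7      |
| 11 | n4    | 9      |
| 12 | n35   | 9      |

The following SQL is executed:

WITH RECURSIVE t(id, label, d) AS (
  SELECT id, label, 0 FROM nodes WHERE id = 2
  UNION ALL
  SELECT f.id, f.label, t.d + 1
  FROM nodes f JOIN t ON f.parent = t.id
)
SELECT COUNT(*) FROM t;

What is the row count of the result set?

10

Base: id=2 (n21) at d 0.
Iteration 1: rows with parent in {2} -> n39 (id 3, d 1), n13 (id 5, d 1).
Iteration 2: rows with parent in {3,5} -> n10 (id 6, d 2), n23 (id 8, d 2).
Iteration 3: rows with parent in {6,8} -> n30 (id 7, d 3), n11 (id 9, d 3).
Iteration 4: rows with parent in {7,9} -> n38 (id 10, d 4), n4 (id 11, d 4), n35 (id 12, d 4).
Iteration 5: no rows with parent in {10,11,12}; recursion stops.
Total rows emitted: 10.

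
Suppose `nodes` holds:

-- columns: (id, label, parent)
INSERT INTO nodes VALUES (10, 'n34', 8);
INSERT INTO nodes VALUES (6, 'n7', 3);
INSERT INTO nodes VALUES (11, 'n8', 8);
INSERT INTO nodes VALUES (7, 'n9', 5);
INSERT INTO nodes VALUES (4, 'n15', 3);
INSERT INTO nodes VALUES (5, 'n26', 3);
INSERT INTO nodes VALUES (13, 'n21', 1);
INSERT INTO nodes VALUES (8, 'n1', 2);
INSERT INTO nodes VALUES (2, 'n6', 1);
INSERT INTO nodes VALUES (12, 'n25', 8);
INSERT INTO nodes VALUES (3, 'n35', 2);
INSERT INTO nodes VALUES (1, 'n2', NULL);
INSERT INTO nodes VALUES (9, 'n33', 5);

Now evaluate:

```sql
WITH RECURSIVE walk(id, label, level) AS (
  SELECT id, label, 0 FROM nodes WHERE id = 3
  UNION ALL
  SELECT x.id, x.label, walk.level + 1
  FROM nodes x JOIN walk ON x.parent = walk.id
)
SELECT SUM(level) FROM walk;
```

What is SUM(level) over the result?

7

Base: id=3 (n35) at level 0.
Iteration 1: rows with parent in {3} -> n15 (id 4, level 1), n26 (id 5, level 1), n7 (id 6, level 1).
Iteration 2: rows with parent in {4,5,6} -> n9 (id 7, level 2), n33 (id 9, level 2).
Iteration 3: no rows with parent in {7,9}; recursion stops.
SUM(level) = 0 + 1 + 1 + 1 + 2 + 2 = 7.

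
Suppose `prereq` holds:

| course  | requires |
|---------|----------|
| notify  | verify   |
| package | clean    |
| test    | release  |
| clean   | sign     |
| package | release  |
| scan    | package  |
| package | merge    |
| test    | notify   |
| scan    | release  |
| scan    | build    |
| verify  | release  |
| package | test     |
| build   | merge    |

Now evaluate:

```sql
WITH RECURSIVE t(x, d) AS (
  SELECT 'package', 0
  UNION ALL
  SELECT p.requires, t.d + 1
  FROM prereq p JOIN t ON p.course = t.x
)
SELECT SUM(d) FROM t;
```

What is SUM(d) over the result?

17

Base: (package, d=0).
Iteration 1: edges from {package} -> (clean, d=1), (merge, d=1), (release, d=1), (test, d=1).
Iteration 2: edges from {clean,merge,release,test} -> (notify, d=2), (release, d=2), (sign, d=2).
Iteration 3: edges from {notify,release,sign} -> (verify, d=3).
Iteration 4: edges from {verify} -> (release, d=4).
Iteration 5: no outgoing edges from {release}; recursion stops.
SUM(d) = 0 + 1 + 1 + 1 + 1 + 2 + 2 + 2 + 3 + 4 = 17.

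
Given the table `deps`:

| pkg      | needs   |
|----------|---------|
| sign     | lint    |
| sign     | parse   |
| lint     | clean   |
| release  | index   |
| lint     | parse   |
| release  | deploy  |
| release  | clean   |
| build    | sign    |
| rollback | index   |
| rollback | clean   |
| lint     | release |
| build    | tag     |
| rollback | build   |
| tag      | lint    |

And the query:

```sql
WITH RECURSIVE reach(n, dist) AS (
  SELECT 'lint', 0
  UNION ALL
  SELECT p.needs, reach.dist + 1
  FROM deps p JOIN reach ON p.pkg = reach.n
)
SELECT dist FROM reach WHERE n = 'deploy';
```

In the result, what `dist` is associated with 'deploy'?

2

Base: (lint, dist=0).
Iteration 1: edges from {lint} -> (clean, dist=1), (parse, dist=1), (release, dist=1).
Iteration 2: edges from {clean,parse,release} -> (clean, dist=2), (deploy, dist=2), (index, dist=2).
Iteration 3: no outgoing edges from {clean,deploy,index}; recursion stops.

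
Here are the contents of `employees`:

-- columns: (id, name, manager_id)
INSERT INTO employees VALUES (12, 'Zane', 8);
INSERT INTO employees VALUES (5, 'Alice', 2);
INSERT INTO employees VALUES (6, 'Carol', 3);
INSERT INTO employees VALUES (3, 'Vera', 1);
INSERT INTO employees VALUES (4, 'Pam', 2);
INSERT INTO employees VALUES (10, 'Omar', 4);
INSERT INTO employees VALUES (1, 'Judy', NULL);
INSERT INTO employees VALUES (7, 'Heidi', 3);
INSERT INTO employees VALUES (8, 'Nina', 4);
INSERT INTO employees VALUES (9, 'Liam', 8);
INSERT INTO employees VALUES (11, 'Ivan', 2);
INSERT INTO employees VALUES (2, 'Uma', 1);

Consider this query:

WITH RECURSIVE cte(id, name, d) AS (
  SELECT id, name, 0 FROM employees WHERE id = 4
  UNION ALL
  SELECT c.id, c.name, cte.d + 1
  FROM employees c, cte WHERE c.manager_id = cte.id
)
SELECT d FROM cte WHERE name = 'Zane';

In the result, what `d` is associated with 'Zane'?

Base: id=4 (Pam) at d 0.
Iteration 1: rows with manager_id in {4} -> Nina (id 8, d 1), Omar (id 10, d 1).
Iteration 2: rows with manager_id in {8,10} -> Liam (id 9, d 2), Zane (id 12, d 2).
Iteration 3: no rows with manager_id in {9,12}; recursion stops.

2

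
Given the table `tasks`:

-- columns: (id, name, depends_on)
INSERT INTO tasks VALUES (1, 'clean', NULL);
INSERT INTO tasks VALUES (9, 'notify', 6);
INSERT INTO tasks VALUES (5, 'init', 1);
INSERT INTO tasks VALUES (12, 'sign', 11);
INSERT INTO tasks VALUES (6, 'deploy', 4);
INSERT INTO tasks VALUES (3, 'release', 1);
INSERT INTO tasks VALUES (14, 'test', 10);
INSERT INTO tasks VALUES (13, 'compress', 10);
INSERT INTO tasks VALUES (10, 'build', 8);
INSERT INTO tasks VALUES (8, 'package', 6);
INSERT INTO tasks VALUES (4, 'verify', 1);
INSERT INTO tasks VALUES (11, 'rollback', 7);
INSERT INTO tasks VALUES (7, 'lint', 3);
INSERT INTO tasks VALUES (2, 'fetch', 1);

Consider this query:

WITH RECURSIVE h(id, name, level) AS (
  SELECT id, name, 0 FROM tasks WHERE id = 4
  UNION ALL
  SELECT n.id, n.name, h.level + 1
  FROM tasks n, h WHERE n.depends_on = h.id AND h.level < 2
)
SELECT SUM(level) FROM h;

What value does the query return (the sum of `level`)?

5

Base: id=4 (verify) at level 0.
Iteration 1: rows with depends_on in {4} -> deploy (id 6, level 1).
Iteration 2: rows with depends_on in {6} -> package (id 8, level 2), notify (id 9, level 2).
Iteration 3: level < 2 fails for all current rows; recursion stops.
SUM(level) = 0 + 1 + 2 + 2 = 5.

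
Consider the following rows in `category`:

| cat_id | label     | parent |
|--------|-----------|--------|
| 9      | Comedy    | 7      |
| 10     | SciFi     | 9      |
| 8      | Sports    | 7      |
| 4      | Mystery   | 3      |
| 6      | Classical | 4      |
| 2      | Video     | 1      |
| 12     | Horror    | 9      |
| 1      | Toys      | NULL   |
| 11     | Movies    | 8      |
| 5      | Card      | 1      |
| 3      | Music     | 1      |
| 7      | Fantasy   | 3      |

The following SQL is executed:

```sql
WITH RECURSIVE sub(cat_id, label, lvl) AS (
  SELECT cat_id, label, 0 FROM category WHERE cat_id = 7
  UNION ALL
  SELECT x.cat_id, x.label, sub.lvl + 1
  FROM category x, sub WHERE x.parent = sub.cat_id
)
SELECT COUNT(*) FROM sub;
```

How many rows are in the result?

6

Base: cat_id=7 (Fantasy) at lvl 0.
Iteration 1: rows with parent in {7} -> Sports (id 8, lvl 1), Comedy (id 9, lvl 1).
Iteration 2: rows with parent in {8,9} -> SciFi (id 10, lvl 2), Movies (id 11, lvl 2), Horror (id 12, lvl 2).
Iteration 3: no rows with parent in {10,11,12}; recursion stops.
Total rows emitted: 6.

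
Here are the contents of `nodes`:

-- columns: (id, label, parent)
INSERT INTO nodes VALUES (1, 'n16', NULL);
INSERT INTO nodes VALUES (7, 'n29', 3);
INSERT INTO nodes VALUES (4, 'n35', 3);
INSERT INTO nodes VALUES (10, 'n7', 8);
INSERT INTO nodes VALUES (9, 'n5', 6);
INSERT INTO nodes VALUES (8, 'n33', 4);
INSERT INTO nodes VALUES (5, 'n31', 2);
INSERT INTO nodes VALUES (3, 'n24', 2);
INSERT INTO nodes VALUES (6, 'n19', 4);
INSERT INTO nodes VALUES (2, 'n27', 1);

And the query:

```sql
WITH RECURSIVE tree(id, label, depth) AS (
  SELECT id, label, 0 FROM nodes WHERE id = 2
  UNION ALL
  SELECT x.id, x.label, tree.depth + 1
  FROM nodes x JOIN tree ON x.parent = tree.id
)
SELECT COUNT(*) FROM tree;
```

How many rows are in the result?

9

Base: id=2 (n27) at depth 0.
Iteration 1: rows with parent in {2} -> n24 (id 3, depth 1), n31 (id 5, depth 1).
Iteration 2: rows with parent in {3,5} -> n35 (id 4, depth 2), n29 (id 7, depth 2).
Iteration 3: rows with parent in {4,7} -> n19 (id 6, depth 3), n33 (id 8, depth 3).
Iteration 4: rows with parent in {6,8} -> n5 (id 9, depth 4), n7 (id 10, depth 4).
Iteration 5: no rows with parent in {9,10}; recursion stops.
Total rows emitted: 9.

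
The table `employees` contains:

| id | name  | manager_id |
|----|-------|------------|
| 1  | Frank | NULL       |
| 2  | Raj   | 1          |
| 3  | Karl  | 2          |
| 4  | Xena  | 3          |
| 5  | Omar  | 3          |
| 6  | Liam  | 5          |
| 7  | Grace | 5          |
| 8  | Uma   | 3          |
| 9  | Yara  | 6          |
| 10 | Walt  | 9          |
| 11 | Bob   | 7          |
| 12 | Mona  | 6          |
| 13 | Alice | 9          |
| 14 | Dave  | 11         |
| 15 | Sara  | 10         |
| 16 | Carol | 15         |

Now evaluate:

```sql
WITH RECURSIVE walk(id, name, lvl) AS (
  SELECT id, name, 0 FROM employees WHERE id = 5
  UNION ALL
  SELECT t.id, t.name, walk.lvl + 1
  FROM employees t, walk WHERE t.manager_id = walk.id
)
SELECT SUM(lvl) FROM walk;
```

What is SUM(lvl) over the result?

Base: id=5 (Omar) at lvl 0.
Iteration 1: rows with manager_id in {5} -> Liam (id 6, lvl 1), Grace (id 7, lvl 1).
Iteration 2: rows with manager_id in {6,7} -> Yara (id 9, lvl 2), Bob (id 11, lvl 2), Mona (id 12, lvl 2).
Iteration 3: rows with manager_id in {9,11,12} -> Walt (id 10, lvl 3), Alice (id 13, lvl 3), Dave (id 14, lvl 3).
Iteration 4: rows with manager_id in {10,13,14} -> Sara (id 15, lvl 4).
Iteration 5: rows with manager_id in {15} -> Carol (id 16, lvl 5).
Iteration 6: no rows with manager_id in {16}; recursion stops.
SUM(lvl) = 0 + 1 + 1 + 2 + 2 + 2 + 3 + 3 + 3 + 4 + 5 = 26.

26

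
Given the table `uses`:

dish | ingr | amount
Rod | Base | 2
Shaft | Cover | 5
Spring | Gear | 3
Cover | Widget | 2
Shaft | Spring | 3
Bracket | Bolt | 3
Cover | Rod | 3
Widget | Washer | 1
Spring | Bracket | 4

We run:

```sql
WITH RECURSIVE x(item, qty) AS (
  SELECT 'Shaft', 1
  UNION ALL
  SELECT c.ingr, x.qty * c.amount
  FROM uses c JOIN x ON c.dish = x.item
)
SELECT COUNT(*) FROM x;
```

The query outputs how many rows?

Base: (Shaft, qty=1).
Iteration 1: components of {Shaft} -> Cover = 1*5 = 5, Spring = 1*3 = 3.
Iteration 2: components of {Cover,Spring} -> Bracket = 3*4 = 12, Gear = 3*3 = 9, Rod = 5*3 = 15, Widget = 5*2 = 10.
Iteration 3: components of {Bracket,Gear,Rod,Widget} -> Base = 15*2 = 30, Bolt = 12*3 = 36, Washer = 10*1 = 10.
Iteration 4: no further components; recursion stops.
Total rows emitted: 10.

10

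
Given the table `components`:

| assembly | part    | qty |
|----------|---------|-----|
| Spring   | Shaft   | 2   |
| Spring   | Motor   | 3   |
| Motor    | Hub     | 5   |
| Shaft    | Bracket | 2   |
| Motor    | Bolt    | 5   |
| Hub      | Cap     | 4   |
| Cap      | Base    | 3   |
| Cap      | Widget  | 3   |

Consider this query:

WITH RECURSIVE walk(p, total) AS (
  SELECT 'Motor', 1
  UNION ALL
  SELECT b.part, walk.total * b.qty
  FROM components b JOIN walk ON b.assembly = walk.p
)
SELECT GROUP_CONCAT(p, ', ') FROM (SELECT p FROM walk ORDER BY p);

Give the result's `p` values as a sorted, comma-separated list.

Base, Bolt, Cap, Hub, Motor, Widget

Base: (Motor, total=1).
Iteration 1: components of {Motor} -> Bolt = 1*5 = 5, Hub = 1*5 = 5.
Iteration 2: components of {Bolt,Hub} -> Cap = 5*4 = 20.
Iteration 3: components of {Cap} -> Base = 20*3 = 60, Widget = 20*3 = 60.
Iteration 4: no further components; recursion stops.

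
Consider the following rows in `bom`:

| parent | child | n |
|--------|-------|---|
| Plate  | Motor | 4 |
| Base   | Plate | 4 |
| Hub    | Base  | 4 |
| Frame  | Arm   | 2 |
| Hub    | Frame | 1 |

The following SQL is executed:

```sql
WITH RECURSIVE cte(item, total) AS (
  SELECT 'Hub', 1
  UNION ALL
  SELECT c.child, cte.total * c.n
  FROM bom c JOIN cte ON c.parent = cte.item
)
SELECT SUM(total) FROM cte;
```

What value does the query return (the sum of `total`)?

88

Base: (Hub, total=1).
Iteration 1: components of {Hub} -> Base = 1*4 = 4, Frame = 1*1 = 1.
Iteration 2: components of {Base,Frame} -> Arm = 1*2 = 2, Plate = 4*4 = 16.
Iteration 3: components of {Arm,Plate} -> Motor = 16*4 = 64.
Iteration 4: no further components; recursion stops.
SUM(total) = 1 + 4 + 1 + 16 + 2 + 64 = 88.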